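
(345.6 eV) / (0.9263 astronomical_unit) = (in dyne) 3.996e-23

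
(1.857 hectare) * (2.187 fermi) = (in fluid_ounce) 1.373e-06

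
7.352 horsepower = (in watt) 5482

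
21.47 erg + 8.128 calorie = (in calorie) 8.128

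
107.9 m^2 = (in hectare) 0.01079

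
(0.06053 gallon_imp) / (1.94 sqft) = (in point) 4.328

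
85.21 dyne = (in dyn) 85.21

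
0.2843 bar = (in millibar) 284.3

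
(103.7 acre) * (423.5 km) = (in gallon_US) 4.695e+13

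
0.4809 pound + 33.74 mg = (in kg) 0.2182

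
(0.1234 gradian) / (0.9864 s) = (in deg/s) 0.1126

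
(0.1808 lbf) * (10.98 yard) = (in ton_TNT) 1.93e-09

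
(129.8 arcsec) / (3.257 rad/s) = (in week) 3.195e-10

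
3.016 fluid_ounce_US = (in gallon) 0.02356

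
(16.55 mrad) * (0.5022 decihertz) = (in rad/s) 0.0008311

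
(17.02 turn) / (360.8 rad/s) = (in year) 9.399e-09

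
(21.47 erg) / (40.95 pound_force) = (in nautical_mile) 6.364e-12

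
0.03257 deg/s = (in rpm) 0.005428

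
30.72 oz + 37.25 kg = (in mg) 3.812e+07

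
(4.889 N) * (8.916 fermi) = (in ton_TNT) 1.042e-23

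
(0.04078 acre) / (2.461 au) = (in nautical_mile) 2.42e-13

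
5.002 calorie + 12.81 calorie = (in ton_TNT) 1.781e-08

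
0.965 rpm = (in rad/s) 0.1011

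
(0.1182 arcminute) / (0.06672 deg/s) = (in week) 4.882e-08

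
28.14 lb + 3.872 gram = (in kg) 12.77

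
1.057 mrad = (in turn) 0.0001682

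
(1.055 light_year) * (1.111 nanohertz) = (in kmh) 3.992e+07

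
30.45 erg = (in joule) 3.045e-06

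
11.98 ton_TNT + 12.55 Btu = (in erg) 5.012e+17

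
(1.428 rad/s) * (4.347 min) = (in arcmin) 1.28e+06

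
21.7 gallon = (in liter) 82.14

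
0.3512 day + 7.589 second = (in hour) 8.431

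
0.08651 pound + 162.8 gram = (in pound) 0.4454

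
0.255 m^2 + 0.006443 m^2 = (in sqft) 2.814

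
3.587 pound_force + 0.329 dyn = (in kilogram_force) 1.627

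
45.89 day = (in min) 6.608e+04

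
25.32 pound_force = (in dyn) 1.126e+07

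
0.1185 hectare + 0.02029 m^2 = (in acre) 0.2928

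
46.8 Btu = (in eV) 3.082e+23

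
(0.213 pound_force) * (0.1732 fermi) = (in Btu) 1.555e-19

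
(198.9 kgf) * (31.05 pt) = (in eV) 1.334e+20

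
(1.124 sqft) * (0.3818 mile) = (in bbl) 403.6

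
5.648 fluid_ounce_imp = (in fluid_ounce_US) 5.426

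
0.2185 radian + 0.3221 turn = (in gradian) 142.8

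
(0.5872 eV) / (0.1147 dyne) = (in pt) 2.325e-10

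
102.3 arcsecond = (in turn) 7.894e-05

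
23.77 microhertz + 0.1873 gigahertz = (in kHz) 1.873e+05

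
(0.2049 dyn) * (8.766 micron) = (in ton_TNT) 4.293e-21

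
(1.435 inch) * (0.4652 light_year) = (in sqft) 1.727e+15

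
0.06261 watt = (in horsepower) 8.396e-05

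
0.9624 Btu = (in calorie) 242.7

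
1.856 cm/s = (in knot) 0.03608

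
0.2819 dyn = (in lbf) 6.337e-07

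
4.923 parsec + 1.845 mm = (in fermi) 1.519e+32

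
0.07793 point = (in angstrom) 2.749e+05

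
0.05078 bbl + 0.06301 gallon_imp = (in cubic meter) 0.00836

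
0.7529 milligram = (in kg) 7.529e-07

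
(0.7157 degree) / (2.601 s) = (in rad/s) 0.004803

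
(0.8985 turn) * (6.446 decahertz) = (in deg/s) 2.085e+04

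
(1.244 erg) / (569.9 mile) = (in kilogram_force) 1.383e-14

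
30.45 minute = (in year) 5.793e-05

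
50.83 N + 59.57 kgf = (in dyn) 6.35e+07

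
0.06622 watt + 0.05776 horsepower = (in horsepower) 0.05785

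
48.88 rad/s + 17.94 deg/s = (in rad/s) 49.19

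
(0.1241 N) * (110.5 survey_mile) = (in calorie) 5275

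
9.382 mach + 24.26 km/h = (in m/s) 3201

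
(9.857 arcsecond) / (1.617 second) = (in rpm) 0.0002822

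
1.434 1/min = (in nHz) 2.39e+07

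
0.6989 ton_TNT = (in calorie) 6.989e+08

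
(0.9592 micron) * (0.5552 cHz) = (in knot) 1.035e-08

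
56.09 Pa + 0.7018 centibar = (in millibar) 7.579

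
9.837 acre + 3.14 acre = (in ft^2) 5.653e+05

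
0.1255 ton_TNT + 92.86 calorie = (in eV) 3.277e+27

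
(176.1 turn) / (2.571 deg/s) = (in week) 0.04077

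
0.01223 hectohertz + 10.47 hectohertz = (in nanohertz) 1.048e+12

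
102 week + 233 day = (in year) 2.595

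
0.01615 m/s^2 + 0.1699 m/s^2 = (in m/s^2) 0.186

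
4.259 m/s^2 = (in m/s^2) 4.259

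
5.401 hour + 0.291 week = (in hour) 54.29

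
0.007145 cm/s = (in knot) 0.0001389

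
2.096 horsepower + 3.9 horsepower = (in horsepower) 5.996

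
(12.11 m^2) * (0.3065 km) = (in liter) 3.712e+06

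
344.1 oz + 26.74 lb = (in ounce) 771.9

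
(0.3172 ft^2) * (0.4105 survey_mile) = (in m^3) 19.47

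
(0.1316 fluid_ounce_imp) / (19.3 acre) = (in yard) 5.236e-11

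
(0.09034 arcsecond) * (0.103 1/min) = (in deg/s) 4.308e-08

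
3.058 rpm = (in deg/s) 18.35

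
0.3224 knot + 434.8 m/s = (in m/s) 435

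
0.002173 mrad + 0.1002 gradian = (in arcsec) 325.1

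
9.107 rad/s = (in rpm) 86.97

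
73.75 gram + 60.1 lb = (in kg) 27.33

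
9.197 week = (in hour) 1545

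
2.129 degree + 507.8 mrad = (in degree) 31.22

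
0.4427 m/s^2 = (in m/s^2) 0.4427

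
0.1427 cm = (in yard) 0.001561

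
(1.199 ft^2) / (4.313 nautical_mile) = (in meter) 1.395e-05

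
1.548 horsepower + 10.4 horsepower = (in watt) 8910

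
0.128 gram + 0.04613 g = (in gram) 0.1741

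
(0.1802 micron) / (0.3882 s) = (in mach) 1.363e-09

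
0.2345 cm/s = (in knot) 0.004558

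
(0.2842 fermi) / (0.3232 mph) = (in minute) 3.278e-17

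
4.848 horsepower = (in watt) 3615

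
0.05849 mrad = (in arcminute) 0.2011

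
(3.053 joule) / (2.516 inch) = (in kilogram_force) 4.871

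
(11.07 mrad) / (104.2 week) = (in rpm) 1.677e-09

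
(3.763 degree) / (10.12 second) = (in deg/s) 0.3718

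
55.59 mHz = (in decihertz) 0.5559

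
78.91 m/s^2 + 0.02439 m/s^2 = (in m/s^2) 78.93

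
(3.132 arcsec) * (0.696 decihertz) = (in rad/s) 1.057e-06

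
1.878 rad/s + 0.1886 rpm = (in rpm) 18.12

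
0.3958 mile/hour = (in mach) 0.0005196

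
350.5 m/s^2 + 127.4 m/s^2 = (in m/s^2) 477.9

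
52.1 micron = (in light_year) 5.507e-21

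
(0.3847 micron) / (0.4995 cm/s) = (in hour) 2.139e-08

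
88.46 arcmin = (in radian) 0.02573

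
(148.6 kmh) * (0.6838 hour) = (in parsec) 3.293e-12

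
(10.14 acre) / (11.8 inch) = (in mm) 1.369e+08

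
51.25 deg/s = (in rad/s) 0.8945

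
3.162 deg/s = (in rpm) 0.527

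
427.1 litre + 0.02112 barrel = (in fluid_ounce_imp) 1.515e+04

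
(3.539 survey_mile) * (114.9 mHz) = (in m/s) 654.4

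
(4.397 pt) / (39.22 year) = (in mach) 3.683e-15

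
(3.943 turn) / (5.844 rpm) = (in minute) 0.6747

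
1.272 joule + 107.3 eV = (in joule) 1.272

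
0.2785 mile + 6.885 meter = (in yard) 497.7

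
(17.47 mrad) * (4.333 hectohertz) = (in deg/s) 433.7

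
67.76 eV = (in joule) 1.086e-17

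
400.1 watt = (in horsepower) 0.5365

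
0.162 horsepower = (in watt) 120.8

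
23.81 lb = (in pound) 23.81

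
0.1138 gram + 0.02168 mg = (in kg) 0.0001138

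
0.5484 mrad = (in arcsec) 113.1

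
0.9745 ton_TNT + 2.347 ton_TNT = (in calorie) 3.322e+09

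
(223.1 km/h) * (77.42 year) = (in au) 1.011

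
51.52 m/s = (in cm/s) 5152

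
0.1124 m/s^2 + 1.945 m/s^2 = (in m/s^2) 2.057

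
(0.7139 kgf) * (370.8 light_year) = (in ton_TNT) 5.87e+09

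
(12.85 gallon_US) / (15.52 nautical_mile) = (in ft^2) 1.822e-05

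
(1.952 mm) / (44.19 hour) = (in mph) 2.745e-08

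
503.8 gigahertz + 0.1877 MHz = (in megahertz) 5.038e+05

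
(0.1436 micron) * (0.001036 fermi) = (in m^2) 1.488e-25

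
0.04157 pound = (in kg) 0.01886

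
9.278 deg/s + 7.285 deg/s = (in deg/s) 16.56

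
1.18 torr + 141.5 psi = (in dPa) 9.758e+06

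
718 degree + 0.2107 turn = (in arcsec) 2.858e+06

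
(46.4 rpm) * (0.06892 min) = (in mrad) 2.009e+04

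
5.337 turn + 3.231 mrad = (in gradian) 2135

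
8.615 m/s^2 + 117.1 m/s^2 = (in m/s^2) 125.7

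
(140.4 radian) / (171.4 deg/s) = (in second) 46.93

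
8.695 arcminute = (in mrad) 2.529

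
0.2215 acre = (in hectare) 0.08964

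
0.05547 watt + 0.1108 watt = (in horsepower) 0.000223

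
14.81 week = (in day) 103.7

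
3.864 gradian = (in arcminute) 208.7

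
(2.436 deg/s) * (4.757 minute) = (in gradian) 772.5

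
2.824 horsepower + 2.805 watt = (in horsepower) 2.828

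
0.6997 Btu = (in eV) 4.608e+21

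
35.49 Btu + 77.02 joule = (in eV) 2.342e+23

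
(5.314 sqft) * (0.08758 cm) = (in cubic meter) 0.0004324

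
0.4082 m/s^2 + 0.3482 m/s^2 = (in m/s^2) 0.7564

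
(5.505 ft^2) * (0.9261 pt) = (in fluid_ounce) 5.65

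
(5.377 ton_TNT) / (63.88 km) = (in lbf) 7.917e+04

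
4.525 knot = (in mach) 0.006837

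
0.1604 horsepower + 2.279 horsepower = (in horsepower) 2.439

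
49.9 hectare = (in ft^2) 5.371e+06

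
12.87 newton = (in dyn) 1.287e+06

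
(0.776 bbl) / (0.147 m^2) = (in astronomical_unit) 5.61e-12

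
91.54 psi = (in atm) 6.229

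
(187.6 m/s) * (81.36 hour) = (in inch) 2.163e+09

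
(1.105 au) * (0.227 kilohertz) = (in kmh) 1.351e+14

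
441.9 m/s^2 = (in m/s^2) 441.9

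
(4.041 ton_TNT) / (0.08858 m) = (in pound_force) 4.291e+10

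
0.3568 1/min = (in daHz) 0.0005947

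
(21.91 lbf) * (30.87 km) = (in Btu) 2852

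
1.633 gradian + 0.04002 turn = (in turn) 0.0441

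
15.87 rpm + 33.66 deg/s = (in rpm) 21.48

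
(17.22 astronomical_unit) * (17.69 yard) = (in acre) 1.03e+10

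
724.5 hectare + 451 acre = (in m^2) 9.07e+06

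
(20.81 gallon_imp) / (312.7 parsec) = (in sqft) 1.055e-19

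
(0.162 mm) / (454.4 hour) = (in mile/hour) 2.215e-10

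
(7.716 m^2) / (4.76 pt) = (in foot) 1.508e+04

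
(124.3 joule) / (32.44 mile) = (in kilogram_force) 0.0002428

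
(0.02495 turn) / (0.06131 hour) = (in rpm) 0.006782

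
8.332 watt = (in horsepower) 0.01117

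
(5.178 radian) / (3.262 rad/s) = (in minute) 0.02646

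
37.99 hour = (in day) 1.583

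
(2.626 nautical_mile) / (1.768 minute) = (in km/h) 165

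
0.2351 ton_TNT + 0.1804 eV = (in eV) 6.14e+27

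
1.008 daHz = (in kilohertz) 0.01008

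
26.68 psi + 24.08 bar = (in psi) 375.9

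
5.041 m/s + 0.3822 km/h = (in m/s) 5.147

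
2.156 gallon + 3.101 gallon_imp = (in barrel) 0.14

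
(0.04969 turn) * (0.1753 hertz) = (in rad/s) 0.05473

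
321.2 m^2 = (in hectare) 0.03212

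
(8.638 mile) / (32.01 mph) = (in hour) 0.2699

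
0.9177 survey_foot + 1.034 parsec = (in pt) 9.044e+19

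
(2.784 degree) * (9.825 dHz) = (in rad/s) 0.04774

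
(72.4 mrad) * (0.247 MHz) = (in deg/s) 1.025e+06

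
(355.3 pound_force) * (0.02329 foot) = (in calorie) 2.681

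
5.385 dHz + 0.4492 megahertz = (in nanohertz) 4.492e+14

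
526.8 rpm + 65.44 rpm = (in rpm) 592.2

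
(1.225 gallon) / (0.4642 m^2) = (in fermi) 9.99e+12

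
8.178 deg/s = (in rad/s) 0.1427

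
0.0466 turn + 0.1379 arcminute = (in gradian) 18.64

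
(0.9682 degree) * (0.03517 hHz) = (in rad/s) 0.05943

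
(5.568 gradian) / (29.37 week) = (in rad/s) 4.924e-09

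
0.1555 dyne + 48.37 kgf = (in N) 474.3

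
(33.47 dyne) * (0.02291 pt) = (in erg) 0.02705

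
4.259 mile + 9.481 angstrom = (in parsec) 2.221e-13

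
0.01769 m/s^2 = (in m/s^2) 0.01769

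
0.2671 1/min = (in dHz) 0.04452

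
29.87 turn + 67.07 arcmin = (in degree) 1.075e+04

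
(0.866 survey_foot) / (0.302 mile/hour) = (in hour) 0.0005431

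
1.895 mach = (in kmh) 2323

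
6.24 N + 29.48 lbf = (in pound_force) 30.88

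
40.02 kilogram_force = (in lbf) 88.23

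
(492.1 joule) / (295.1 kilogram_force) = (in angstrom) 1.7e+09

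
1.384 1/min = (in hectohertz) 0.0002307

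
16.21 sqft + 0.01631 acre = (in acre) 0.01668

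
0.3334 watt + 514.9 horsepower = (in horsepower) 514.9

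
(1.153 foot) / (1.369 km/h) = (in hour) 0.0002567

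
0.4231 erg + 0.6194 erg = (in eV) 6.507e+11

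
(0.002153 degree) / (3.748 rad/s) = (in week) 1.658e-11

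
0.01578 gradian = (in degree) 0.0142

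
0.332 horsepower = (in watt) 247.6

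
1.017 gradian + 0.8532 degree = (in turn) 0.004913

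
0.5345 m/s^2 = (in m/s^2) 0.5345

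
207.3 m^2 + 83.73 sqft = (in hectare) 0.02151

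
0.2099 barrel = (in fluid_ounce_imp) 1175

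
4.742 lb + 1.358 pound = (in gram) 2767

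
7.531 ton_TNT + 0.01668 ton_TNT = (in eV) 1.971e+29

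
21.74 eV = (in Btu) 3.301e-21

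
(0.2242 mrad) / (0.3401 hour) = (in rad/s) 1.831e-07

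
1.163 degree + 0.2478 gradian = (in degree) 1.386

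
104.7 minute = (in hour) 1.745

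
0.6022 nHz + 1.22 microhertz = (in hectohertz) 1.221e-08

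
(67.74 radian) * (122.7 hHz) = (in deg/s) 4.762e+07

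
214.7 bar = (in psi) 3114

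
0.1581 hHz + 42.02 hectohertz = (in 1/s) 4218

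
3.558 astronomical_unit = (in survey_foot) 1.746e+12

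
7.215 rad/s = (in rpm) 68.9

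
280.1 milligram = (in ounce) 0.00988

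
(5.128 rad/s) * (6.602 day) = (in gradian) 1.862e+08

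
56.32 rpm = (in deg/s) 337.9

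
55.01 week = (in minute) 5.545e+05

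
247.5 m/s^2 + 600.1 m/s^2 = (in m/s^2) 847.6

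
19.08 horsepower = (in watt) 1.423e+04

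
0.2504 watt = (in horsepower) 0.0003358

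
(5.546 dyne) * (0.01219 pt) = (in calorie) 5.7e-11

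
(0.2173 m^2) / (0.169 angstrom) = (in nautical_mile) 6.943e+06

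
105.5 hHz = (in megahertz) 0.01055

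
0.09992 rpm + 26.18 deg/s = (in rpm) 4.463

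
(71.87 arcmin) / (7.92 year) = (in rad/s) 8.37e-11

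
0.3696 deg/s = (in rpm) 0.0616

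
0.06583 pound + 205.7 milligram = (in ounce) 1.061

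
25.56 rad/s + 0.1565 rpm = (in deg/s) 1465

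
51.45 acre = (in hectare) 20.82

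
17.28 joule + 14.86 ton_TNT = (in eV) 3.881e+29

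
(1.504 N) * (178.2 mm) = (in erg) 2.68e+06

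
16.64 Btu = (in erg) 1.756e+11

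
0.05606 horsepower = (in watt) 41.8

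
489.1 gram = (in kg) 0.4891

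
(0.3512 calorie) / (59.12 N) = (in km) 2.485e-05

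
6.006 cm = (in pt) 170.2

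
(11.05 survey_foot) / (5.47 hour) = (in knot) 0.0003325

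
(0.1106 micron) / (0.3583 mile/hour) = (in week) 1.142e-12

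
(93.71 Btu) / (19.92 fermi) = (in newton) 4.963e+18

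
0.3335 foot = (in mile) 6.316e-05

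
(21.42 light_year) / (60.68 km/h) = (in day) 1.392e+11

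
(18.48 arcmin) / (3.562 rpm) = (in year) 4.57e-10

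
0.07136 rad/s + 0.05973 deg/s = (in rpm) 0.6914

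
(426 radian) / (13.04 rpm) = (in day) 0.003611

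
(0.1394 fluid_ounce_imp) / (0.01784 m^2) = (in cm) 0.0222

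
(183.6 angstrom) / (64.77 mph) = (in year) 2.011e-17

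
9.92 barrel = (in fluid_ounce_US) 5.333e+04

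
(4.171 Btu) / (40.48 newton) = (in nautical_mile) 0.0587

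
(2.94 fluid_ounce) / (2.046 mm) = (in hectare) 4.25e-06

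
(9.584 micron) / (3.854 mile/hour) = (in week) 9.198e-12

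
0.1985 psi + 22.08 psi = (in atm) 1.516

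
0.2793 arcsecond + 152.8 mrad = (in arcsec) 3.152e+04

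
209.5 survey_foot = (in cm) 6386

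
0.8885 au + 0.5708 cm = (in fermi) 1.329e+26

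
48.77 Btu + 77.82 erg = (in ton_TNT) 1.23e-05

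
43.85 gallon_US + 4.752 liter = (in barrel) 1.074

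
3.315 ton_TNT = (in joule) 1.387e+10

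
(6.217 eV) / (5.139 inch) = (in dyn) 7.631e-13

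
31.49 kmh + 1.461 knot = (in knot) 18.46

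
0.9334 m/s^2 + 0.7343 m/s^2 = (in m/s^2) 1.668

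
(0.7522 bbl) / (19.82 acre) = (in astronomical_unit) 9.967e-18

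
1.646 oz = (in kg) 0.04666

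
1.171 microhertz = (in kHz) 1.171e-09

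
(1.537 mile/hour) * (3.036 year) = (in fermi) 6.579e+22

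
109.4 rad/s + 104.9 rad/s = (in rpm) 2046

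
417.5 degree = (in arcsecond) 1.503e+06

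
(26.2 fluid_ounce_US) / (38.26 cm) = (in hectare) 2.025e-07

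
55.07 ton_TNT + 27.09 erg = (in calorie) 5.507e+10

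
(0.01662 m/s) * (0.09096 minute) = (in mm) 90.71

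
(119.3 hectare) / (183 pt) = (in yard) 2.021e+07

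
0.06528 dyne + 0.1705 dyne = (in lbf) 5.301e-07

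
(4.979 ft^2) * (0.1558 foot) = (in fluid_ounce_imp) 773.1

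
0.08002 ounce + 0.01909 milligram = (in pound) 0.005001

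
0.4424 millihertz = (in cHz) 0.04424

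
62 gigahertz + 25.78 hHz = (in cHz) 6.2e+12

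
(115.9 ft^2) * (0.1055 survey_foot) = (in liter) 346.2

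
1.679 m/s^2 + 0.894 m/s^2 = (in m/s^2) 2.573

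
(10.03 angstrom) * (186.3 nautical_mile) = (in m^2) 0.0003461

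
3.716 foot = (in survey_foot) 3.716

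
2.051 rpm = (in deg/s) 12.31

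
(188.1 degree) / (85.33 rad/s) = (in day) 4.453e-07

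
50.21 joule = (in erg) 5.021e+08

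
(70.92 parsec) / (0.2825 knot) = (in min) 2.51e+17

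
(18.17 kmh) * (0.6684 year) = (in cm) 1.064e+10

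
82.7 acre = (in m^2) 3.347e+05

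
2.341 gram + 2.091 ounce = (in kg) 0.06162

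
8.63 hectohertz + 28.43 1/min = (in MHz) 0.0008635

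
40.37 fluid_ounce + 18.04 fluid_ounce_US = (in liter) 1.727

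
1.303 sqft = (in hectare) 1.211e-05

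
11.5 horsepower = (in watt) 8576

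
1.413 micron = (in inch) 5.563e-05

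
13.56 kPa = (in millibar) 135.6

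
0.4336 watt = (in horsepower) 0.0005815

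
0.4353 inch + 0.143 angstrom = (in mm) 11.06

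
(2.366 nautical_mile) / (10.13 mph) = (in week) 0.0016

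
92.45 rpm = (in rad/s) 9.681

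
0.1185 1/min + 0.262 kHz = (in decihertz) 2620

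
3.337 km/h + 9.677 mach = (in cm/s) 3.296e+05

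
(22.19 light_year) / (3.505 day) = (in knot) 1.348e+12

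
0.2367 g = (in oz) 0.008349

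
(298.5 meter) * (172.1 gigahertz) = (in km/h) 1.849e+14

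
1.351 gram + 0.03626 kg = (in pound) 0.08292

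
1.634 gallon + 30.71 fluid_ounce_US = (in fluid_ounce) 239.9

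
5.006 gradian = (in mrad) 78.63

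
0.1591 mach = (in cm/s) 5417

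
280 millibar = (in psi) 4.061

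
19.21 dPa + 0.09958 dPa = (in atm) 1.906e-05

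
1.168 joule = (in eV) 7.29e+18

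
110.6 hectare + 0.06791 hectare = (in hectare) 110.7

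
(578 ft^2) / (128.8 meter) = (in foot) 1.368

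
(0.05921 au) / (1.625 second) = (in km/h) 1.962e+10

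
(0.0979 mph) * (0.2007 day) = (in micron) 7.589e+08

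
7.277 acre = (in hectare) 2.945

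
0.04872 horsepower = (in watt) 36.33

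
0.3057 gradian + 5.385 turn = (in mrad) 3.384e+04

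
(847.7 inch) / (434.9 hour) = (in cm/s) 0.001375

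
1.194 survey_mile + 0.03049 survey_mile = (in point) 5.586e+06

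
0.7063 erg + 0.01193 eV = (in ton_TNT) 1.688e-17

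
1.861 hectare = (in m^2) 1.861e+04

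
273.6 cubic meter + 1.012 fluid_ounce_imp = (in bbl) 1721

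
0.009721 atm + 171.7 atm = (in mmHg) 1.305e+05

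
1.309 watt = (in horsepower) 0.001755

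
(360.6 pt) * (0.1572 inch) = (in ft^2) 0.005467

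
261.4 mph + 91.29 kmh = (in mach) 0.4177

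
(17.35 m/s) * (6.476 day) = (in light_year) 1.026e-09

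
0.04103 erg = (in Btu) 3.889e-12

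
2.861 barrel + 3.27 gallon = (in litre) 467.2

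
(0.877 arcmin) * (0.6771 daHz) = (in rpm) 0.01649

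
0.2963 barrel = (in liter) 47.11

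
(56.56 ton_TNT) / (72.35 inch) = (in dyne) 1.288e+16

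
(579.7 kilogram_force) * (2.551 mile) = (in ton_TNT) 0.005578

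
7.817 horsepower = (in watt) 5829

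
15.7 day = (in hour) 376.8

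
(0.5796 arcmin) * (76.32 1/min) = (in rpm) 0.002048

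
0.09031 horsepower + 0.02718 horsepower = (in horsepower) 0.1175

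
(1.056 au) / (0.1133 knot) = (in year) 8.594e+04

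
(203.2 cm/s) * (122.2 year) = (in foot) 2.569e+10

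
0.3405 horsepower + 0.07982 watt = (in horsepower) 0.3406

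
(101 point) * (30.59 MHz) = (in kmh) 3.924e+06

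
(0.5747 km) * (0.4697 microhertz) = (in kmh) 0.0009718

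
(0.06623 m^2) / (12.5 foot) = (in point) 49.28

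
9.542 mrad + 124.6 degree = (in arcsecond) 4.505e+05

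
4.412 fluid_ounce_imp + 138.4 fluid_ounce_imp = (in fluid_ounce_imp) 142.8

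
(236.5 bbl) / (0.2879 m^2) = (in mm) 1.306e+05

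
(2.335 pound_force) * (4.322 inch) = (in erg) 1.14e+07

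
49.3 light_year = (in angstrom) 4.664e+27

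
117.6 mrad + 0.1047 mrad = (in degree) 6.744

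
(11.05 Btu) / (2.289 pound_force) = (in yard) 1252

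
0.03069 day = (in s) 2652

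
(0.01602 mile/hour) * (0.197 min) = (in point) 240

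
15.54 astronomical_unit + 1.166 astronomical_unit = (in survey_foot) 8.199e+12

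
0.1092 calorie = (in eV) 2.852e+18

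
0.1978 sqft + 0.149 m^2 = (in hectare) 1.674e-05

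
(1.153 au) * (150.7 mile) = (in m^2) 4.183e+16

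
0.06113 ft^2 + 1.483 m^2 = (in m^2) 1.489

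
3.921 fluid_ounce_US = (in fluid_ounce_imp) 4.081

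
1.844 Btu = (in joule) 1946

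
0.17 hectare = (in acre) 0.4201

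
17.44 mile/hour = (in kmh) 28.07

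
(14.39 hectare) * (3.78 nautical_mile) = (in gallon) 2.661e+11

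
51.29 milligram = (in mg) 51.29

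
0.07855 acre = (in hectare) 0.03179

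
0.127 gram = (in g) 0.127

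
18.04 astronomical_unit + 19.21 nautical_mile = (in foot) 8.854e+12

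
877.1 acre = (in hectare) 354.9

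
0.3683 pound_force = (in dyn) 1.638e+05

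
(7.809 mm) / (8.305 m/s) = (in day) 1.088e-08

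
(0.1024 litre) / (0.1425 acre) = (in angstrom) 1776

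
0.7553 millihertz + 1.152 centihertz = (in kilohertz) 1.228e-05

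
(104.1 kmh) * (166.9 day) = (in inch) 1.642e+10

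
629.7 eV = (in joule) 1.009e-16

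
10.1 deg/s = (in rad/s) 0.1763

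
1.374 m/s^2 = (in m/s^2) 1.374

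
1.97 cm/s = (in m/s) 0.0197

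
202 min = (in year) 0.0003843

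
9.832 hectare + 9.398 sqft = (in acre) 24.3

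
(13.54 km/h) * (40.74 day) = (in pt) 3.753e+10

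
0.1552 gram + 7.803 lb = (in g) 3540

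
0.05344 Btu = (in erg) 5.638e+08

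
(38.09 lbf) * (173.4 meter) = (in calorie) 7022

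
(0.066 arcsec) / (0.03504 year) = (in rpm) 2.765e-12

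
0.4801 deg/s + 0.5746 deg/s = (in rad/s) 0.01841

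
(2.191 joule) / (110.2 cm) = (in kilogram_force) 0.2027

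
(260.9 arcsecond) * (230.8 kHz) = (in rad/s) 291.9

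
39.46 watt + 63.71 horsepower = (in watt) 4.755e+04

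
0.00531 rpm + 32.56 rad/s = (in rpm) 310.9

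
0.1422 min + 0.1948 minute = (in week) 3.343e-05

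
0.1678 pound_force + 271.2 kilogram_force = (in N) 2660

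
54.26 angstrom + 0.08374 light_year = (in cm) 7.922e+16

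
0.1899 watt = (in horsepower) 0.0002547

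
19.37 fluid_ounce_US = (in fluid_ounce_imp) 20.16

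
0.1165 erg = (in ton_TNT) 2.784e-18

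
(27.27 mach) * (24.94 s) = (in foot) 7.598e+05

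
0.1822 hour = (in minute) 10.93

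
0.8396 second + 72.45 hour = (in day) 3.019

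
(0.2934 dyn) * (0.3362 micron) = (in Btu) 9.349e-16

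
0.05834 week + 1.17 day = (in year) 0.004324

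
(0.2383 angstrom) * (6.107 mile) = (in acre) 5.787e-11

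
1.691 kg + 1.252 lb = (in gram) 2259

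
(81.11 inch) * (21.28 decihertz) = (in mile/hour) 9.807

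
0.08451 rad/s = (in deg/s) 4.842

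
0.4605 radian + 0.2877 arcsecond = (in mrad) 460.5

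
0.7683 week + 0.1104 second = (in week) 0.7683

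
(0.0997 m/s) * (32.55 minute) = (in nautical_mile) 0.1051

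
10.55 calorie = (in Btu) 0.04184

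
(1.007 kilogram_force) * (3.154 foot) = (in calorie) 2.269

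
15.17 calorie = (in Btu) 0.06016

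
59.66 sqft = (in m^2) 5.543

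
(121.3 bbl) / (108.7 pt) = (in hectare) 0.05029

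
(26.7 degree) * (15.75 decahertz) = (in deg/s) 4205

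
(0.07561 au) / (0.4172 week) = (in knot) 8.714e+04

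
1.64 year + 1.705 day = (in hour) 1.441e+04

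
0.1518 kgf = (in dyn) 1.489e+05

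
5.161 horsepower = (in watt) 3849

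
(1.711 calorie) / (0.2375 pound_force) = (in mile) 0.004211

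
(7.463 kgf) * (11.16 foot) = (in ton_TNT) 5.95e-08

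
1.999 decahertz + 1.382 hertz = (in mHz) 2.137e+04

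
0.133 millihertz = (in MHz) 1.33e-10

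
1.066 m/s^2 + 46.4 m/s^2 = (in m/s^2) 47.47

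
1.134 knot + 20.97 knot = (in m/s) 11.37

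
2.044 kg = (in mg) 2.044e+06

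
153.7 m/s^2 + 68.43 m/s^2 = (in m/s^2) 222.1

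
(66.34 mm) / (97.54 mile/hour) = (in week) 2.516e-09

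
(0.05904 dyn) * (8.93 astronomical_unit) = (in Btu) 747.6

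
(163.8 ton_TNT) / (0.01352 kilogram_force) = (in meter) 5.169e+12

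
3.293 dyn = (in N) 3.293e-05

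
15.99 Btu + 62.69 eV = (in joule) 1.687e+04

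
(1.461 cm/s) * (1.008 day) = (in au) 8.505e-09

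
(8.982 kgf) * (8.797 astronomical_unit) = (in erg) 1.159e+21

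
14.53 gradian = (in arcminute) 784.6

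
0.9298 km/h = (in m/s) 0.2583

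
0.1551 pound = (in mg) 7.035e+04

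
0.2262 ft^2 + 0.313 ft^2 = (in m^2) 0.05009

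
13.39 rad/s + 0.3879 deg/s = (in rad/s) 13.4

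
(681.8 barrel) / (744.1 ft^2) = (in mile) 0.0009743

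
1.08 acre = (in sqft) 4.704e+04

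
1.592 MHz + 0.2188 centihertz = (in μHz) 1.592e+12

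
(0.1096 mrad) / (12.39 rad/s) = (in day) 1.024e-10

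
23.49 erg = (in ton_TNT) 5.614e-16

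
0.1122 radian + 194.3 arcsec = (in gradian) 7.203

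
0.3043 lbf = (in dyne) 1.354e+05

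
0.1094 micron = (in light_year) 1.156e-23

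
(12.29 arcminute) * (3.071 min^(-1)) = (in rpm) 0.001747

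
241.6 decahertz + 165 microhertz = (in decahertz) 241.6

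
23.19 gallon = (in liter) 87.78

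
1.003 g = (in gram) 1.003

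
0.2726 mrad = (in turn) 4.339e-05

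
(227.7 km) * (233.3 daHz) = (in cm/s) 5.312e+10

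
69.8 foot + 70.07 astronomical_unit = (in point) 2.971e+16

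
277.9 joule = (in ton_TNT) 6.642e-08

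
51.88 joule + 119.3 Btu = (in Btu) 119.3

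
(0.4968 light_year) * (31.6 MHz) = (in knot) 2.887e+23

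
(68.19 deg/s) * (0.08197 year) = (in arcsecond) 6.346e+11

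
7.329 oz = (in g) 207.8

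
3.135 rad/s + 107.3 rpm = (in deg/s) 823.4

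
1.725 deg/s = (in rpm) 0.2875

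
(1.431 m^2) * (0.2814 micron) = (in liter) 0.0004027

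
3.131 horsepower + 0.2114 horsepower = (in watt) 2492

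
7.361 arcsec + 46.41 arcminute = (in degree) 0.7755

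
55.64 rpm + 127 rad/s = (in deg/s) 7610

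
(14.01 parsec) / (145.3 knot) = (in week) 9.563e+09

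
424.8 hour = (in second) 1.529e+06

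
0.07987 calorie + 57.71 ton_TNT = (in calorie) 5.771e+10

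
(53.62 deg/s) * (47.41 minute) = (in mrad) 2.662e+06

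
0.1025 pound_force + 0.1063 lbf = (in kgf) 0.09471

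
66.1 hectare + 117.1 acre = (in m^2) 1.135e+06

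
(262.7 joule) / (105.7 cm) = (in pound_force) 55.87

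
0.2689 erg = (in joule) 2.689e-08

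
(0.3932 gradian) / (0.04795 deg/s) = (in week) 1.22e-05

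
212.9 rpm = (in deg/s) 1277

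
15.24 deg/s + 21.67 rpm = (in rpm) 24.21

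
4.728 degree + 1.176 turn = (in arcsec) 1.541e+06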